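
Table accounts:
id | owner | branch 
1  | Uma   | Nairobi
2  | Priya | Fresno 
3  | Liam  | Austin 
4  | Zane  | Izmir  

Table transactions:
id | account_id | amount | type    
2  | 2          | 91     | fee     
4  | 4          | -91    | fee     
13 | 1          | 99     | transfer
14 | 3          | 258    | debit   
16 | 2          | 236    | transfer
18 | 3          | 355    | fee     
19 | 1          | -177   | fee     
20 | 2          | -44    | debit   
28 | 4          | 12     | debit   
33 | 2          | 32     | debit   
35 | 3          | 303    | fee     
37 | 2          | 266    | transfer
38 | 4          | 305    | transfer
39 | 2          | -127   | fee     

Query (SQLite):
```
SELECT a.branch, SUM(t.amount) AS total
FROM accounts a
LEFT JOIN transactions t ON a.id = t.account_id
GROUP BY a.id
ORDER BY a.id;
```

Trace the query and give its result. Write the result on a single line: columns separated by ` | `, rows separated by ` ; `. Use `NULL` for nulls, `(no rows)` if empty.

Nairobi | -78 ; Fresno | 454 ; Austin | 916 ; Izmir | 226

LEFT JOIN keeps every accounts row; unmatched ones get NULL for transactions columns.
Group by accounts.id and compute SUM(t.amount). SUM over an all-NULL group is NULL.
  1: ids {13, 19} → SUM(t.amount)=-78
  2: ids {2, 16, 20, 33, 37, 39} → SUM(t.amount)=454
  3: ids {14, 18, 35} → SUM(t.amount)=916
  4: ids {4, 28, 38} → SUM(t.amount)=226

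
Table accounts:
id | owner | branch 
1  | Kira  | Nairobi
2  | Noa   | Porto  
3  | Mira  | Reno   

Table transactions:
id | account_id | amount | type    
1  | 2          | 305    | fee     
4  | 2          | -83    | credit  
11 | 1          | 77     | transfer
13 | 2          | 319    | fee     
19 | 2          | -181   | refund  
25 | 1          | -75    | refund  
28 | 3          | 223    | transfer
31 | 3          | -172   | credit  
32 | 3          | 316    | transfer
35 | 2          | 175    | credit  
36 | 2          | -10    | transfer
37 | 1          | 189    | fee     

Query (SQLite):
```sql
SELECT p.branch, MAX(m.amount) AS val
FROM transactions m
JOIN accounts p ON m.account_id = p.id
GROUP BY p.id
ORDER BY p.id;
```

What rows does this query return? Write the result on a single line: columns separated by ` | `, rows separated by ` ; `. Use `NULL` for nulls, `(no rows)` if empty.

Nairobi | 189 ; Porto | 319 ; Reno | 316

Join each transactions row to its accounts via account_id.
Group joined rows by accounts.id; compute MAX(m.amount) per group.
  1: ids {11, 25, 37} → MAX(m.amount)=189
  2: ids {1, 4, 13, 19, 35, 36} → MAX(m.amount)=319
  3: ids {28, 31, 32} → MAX(m.amount)=316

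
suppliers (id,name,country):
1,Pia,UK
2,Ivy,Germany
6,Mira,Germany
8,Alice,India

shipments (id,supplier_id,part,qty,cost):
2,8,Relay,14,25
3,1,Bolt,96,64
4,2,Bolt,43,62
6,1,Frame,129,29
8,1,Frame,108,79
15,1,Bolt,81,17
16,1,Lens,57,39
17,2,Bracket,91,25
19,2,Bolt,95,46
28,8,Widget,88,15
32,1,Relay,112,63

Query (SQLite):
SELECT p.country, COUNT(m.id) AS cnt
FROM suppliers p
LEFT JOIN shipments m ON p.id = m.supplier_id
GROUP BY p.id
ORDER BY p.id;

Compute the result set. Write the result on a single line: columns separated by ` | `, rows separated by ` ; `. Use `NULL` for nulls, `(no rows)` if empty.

UK | 6 ; Germany | 3 ; Germany | 0 ; India | 2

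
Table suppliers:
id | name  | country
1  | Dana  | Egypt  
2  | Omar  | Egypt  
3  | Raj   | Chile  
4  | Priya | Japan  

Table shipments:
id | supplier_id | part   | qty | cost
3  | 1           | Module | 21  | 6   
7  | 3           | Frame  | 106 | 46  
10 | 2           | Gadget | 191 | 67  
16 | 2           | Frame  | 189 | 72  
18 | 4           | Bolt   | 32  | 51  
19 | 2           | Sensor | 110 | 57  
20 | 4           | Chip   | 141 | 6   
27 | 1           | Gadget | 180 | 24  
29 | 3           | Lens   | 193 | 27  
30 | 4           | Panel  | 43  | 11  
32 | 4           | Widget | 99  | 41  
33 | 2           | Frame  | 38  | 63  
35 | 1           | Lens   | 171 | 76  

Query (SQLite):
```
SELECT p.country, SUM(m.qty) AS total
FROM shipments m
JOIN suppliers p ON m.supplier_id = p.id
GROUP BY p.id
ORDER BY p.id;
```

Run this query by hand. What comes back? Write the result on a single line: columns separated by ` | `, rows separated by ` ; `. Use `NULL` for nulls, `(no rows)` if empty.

Egypt | 372 ; Egypt | 528 ; Chile | 299 ; Japan | 315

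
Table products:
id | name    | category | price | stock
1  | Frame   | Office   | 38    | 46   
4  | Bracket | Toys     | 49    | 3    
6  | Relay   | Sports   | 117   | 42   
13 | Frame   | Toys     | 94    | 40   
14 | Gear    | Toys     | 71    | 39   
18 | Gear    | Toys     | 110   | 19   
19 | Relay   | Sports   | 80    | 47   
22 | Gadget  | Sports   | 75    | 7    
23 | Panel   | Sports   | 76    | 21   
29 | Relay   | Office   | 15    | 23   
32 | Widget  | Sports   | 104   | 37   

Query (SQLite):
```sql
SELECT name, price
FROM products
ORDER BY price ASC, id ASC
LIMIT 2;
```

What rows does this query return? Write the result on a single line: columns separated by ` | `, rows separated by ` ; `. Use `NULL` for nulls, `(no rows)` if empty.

Sort by price asc, tiebreak id asc: (15, id=29), (38, id=1), (49, id=4), (71, id=14), (75, id=22) …. Take first 2.

Relay | 15 ; Frame | 38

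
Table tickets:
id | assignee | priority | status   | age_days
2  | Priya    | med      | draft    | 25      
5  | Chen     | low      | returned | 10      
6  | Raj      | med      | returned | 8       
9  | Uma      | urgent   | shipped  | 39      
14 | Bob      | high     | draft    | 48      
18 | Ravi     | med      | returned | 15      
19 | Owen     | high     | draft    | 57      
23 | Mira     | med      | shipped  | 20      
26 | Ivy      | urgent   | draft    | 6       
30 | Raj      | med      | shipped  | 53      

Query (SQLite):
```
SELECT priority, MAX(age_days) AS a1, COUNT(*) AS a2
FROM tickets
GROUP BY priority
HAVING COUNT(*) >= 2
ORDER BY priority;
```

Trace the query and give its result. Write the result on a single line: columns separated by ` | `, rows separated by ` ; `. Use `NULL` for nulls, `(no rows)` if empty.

high | 57 | 2 ; med | 53 | 5 ; urgent | 39 | 2

Group tickets by priority.
Per group compute: MAX(age_days), COUNT(*).
HAVING: drop groups with fewer than 2 rows.
  high: ids {14, 19} → MAX(age_days)=57, COUNT(*)=2
  low: ids {5} → MAX(age_days)=10, COUNT(*)=1
  med: ids {2, 6, 18, 23, 30} → MAX(age_days)=53, COUNT(*)=5
  urgent: ids {9, 26} → MAX(age_days)=39, COUNT(*)=2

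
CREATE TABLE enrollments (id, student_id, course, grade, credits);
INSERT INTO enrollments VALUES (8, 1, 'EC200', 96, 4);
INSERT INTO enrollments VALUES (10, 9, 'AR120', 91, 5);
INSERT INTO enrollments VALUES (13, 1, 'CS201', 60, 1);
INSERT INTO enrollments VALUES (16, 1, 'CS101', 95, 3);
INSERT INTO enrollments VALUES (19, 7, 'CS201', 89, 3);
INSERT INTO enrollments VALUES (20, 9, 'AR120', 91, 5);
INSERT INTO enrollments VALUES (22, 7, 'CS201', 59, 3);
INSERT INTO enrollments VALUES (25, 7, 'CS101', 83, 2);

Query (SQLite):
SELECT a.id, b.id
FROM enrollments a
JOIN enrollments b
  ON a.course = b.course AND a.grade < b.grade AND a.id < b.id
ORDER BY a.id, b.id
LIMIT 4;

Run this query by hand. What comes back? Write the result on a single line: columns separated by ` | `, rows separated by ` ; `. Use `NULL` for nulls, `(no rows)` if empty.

Pairs (a,b) with same course, a.grade < b.grade, a.id < b.id.
course groups: AR120:{10,20} CS101:{16,25} CS201:{13,19,22} EC200:{8}
Ordered by (a.id, b.id); first 4.

13 | 19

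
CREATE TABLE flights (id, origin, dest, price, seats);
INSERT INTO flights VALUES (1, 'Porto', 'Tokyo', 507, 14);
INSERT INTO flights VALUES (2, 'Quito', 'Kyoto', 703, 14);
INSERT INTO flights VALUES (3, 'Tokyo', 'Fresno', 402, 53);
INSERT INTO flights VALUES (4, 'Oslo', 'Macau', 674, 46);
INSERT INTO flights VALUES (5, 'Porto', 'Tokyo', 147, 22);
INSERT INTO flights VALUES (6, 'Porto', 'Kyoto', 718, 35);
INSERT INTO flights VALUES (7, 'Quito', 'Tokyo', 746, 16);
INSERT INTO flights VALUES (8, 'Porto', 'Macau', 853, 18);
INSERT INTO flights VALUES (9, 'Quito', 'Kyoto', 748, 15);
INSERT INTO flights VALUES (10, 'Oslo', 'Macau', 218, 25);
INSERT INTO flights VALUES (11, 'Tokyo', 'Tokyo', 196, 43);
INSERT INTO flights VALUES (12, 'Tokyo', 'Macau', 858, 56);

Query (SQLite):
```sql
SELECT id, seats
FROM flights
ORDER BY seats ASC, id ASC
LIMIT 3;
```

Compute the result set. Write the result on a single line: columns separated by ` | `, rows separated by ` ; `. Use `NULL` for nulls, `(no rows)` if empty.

1 | 14 ; 2 | 14 ; 9 | 15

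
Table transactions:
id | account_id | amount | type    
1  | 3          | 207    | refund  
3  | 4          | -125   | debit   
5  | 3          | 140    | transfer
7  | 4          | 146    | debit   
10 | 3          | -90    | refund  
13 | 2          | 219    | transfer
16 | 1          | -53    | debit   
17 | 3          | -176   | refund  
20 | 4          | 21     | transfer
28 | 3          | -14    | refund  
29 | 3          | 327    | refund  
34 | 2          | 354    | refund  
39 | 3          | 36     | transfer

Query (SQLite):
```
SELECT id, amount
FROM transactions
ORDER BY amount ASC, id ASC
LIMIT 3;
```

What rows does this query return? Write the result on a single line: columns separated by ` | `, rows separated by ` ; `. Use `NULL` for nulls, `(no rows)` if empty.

Sort by amount asc, tiebreak id asc: (-176, id=17), (-125, id=3), (-90, id=10), (-53, id=16), (-14, id=28), (21, id=20) …. Take first 3.

17 | -176 ; 3 | -125 ; 10 | -90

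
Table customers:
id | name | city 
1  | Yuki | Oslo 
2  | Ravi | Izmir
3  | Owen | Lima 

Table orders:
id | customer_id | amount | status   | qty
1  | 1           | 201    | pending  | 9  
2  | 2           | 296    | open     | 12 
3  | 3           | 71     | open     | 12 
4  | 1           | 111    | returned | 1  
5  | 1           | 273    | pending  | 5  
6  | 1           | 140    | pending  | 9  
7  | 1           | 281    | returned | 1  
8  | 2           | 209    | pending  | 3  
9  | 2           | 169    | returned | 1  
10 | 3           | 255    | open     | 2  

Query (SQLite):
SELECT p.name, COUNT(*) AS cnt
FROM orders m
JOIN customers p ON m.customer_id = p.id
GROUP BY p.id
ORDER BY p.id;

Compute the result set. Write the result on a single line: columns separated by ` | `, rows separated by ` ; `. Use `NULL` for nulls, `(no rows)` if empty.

Yuki | 5 ; Ravi | 3 ; Owen | 2

Join each orders row to its customers via customer_id.
Group joined rows by customers.id; compute COUNT(*) per group.
  1: ids {1, 4, 5, 6, 7} → COUNT(*)=5
  2: ids {2, 8, 9} → COUNT(*)=3
  3: ids {3, 10} → COUNT(*)=2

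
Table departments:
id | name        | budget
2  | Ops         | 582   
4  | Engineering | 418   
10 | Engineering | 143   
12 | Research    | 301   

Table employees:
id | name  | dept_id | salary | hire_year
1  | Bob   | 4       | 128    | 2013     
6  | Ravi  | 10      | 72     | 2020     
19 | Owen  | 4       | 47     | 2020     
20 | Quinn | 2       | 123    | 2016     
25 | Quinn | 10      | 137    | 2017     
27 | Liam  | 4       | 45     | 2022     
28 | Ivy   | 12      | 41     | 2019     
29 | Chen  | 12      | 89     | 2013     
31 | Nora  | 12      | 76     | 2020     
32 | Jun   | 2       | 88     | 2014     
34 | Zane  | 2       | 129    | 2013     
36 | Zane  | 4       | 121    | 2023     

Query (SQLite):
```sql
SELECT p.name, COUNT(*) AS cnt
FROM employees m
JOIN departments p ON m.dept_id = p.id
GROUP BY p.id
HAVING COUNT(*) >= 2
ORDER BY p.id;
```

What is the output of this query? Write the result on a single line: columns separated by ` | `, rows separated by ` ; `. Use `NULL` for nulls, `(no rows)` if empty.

Ops | 3 ; Engineering | 4 ; Engineering | 2 ; Research | 3

Join each employees row to its departments via dept_id.
Group joined rows by departments.id; compute COUNT(*) per group.
HAVING: keep groups with count ≥ 2.
  2: ids {20, 32, 34} → COUNT(*)=3
  4: ids {1, 19, 27, 36} → COUNT(*)=4
  10: ids {6, 25} → COUNT(*)=2
  12: ids {28, 29, 31} → COUNT(*)=3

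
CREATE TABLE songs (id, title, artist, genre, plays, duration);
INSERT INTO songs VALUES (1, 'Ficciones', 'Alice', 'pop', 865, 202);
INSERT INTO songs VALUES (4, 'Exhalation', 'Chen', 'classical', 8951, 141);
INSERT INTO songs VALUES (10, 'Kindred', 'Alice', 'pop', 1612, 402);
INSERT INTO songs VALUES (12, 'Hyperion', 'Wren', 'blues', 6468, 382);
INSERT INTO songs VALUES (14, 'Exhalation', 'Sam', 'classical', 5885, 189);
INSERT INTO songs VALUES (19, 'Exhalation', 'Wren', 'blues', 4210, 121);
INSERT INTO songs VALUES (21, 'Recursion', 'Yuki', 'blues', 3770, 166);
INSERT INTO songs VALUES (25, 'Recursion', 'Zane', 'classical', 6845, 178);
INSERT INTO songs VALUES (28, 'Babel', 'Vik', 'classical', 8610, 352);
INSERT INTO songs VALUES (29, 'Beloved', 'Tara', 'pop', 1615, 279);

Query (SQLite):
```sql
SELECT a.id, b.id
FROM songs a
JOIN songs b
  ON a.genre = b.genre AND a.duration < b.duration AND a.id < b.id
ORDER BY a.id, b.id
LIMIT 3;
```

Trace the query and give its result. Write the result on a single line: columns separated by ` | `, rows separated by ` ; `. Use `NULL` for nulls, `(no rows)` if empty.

1 | 10 ; 1 | 29 ; 4 | 14

Pairs (a,b) with same genre, a.duration < b.duration, a.id < b.id.
genre groups: blues:{12,19,21} classical:{4,14,25,28} pop:{1,10,29}
Ordered by (a.id, b.id); first 3.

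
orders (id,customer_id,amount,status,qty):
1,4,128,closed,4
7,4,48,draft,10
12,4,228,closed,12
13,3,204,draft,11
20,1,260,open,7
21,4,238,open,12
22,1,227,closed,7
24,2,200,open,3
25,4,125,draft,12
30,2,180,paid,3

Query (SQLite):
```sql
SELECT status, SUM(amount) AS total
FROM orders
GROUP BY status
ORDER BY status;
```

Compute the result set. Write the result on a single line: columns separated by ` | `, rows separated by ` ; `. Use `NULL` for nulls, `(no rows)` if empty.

Partition orders by status; compute SUM(amount) within each group.
  closed: ids {1, 12, 22} → SUM(amount)=583
  draft: ids {7, 13, 25} → SUM(amount)=377
  open: ids {20, 21, 24} → SUM(amount)=698
  paid: ids {30} → SUM(amount)=180

closed | 583 ; draft | 377 ; open | 698 ; paid | 180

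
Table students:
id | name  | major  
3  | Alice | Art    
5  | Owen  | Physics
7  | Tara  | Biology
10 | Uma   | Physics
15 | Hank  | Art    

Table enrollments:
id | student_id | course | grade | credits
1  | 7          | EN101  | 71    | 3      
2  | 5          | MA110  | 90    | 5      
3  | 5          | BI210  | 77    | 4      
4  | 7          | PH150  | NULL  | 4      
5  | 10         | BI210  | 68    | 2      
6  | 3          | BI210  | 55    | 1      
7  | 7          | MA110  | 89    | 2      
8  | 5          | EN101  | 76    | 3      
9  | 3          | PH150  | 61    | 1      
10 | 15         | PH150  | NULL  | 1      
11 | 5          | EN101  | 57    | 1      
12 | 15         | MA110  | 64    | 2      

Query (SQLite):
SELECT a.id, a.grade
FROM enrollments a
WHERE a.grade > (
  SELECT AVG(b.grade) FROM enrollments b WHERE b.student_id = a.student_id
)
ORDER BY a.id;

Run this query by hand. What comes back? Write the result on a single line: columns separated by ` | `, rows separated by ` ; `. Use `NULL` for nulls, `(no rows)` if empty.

2 | 90 ; 3 | 77 ; 7 | 89 ; 8 | 76 ; 9 | 61

For each enrollments row a, compute AVG(grade) over rows sharing a.student_id.
Keep row a if a.grade > that per-group AVG.
  student_id=3: AVG(grade) = 58.0
  student_id=5: AVG(grade) = 75.0
  student_id=7: AVG(grade) = 80.0
  student_id=10: AVG(grade) = 68.0
  student_id=15: AVG(grade) = 64.0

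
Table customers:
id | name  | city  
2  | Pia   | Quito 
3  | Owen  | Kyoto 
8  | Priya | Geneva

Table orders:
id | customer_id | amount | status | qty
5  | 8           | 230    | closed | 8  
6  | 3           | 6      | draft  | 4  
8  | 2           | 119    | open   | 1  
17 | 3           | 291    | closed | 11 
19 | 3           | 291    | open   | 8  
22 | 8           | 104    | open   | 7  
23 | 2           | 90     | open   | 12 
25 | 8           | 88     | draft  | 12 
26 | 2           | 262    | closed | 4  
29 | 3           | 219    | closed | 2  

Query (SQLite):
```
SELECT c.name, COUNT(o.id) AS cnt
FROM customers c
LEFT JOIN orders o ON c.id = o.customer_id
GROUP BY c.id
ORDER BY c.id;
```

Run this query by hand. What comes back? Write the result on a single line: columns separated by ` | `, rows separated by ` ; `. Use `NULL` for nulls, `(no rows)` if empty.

LEFT JOIN keeps every customers row; unmatched ones get NULL for orders columns.
Group by customers.id and compute COUNT(o.id). COUNT(col) of an all-NULL group is 0.
  2: ids {8, 23, 26} → COUNT(o.id)=3
  3: ids {6, 17, 19, 29} → COUNT(o.id)=4
  8: ids {5, 22, 25} → COUNT(o.id)=3

Pia | 3 ; Owen | 4 ; Priya | 3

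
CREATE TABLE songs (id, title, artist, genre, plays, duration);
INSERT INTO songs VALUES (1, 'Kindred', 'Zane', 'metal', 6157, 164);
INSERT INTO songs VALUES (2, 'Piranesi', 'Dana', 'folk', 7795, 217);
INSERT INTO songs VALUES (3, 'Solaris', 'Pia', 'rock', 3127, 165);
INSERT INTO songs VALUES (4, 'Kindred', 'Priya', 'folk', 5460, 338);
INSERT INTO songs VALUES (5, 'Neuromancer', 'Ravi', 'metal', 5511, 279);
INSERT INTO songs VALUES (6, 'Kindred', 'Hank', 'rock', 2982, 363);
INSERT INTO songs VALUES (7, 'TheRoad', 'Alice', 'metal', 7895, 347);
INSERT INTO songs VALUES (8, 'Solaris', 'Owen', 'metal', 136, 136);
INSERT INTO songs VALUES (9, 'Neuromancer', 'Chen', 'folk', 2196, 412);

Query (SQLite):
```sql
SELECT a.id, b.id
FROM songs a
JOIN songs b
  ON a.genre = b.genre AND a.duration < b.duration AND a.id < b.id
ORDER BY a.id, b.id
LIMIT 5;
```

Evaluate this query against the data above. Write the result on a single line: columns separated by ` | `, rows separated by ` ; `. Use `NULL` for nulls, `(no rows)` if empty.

Pairs (a,b) with same genre, a.duration < b.duration, a.id < b.id.
genre groups: folk:{2,4,9} metal:{1,5,7,8} rock:{3,6}
Ordered by (a.id, b.id); first 5.

1 | 5 ; 1 | 7 ; 2 | 4 ; 2 | 9 ; 3 | 6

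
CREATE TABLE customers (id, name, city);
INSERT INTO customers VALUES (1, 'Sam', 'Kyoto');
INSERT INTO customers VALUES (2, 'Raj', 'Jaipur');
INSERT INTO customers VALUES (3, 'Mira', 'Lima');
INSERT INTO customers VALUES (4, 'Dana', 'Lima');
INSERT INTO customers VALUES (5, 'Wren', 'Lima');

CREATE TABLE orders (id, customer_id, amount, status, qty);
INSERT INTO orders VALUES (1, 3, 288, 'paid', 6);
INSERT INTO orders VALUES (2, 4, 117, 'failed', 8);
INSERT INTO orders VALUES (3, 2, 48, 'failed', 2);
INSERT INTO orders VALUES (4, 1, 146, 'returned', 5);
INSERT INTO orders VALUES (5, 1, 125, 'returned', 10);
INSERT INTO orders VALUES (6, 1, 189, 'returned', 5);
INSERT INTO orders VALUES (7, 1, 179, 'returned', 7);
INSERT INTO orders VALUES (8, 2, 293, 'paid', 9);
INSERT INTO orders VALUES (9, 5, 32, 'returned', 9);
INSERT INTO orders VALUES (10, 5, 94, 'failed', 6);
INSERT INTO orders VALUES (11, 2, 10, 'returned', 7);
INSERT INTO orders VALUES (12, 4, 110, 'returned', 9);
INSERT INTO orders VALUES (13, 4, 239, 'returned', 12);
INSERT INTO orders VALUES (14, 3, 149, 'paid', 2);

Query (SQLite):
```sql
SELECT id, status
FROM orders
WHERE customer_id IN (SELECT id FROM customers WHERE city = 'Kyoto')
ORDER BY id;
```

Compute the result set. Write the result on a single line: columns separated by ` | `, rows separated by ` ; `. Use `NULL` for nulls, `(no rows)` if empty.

Inner query: customers.id where city = 'Kyoto'.
Outer: keep orders rows whose customer_id is in that set.
Inner query → {1}

4 | returned ; 5 | returned ; 6 | returned ; 7 | returned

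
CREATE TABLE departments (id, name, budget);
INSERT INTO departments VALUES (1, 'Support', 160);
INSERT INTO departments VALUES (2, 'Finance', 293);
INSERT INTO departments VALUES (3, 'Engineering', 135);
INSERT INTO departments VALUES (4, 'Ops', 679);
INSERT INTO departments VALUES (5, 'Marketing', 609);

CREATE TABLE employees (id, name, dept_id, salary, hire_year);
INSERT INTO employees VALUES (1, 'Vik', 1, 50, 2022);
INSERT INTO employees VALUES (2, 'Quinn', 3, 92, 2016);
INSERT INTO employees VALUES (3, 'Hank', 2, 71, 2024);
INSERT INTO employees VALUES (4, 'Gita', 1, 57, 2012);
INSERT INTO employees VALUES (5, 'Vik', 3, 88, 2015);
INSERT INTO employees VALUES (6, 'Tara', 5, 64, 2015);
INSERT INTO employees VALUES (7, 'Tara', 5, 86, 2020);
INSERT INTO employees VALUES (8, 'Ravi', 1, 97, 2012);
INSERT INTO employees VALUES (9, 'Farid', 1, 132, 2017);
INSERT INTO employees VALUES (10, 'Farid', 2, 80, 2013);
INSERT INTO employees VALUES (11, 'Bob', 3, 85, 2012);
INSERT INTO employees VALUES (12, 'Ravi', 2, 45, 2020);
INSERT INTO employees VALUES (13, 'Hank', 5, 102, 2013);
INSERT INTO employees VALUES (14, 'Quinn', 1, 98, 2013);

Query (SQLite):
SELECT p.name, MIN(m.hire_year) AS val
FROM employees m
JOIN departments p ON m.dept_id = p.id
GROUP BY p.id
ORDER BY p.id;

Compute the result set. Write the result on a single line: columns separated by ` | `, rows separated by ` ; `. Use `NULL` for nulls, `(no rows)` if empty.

Support | 2012 ; Finance | 2013 ; Engineering | 2012 ; Marketing | 2013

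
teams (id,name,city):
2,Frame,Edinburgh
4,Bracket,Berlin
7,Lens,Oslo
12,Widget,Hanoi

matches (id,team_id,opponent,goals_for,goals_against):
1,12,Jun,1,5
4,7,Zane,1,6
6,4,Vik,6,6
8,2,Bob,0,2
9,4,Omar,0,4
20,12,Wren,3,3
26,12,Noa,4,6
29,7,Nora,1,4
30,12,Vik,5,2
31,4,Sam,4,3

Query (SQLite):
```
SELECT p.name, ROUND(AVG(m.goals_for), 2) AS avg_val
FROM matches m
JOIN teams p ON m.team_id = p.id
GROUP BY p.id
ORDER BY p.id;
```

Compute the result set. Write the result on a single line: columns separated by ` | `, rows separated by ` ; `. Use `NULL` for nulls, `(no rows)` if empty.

Join each matches row to its teams via team_id.
Group joined rows by teams.id; compute ROUND(AVG(m.goals_for), 2) per group.
  2: ids {8} → ROUND(AVG(m.goals_for), 2)=0
  4: ids {6, 9, 31} → ROUND(AVG(m.goals_for), 2)=3.33
  7: ids {4, 29} → ROUND(AVG(m.goals_for), 2)=1
  12: ids {1, 20, 26, 30} → ROUND(AVG(m.goals_for), 2)=3.25

Frame | 0 ; Bracket | 3.33 ; Lens | 1 ; Widget | 3.25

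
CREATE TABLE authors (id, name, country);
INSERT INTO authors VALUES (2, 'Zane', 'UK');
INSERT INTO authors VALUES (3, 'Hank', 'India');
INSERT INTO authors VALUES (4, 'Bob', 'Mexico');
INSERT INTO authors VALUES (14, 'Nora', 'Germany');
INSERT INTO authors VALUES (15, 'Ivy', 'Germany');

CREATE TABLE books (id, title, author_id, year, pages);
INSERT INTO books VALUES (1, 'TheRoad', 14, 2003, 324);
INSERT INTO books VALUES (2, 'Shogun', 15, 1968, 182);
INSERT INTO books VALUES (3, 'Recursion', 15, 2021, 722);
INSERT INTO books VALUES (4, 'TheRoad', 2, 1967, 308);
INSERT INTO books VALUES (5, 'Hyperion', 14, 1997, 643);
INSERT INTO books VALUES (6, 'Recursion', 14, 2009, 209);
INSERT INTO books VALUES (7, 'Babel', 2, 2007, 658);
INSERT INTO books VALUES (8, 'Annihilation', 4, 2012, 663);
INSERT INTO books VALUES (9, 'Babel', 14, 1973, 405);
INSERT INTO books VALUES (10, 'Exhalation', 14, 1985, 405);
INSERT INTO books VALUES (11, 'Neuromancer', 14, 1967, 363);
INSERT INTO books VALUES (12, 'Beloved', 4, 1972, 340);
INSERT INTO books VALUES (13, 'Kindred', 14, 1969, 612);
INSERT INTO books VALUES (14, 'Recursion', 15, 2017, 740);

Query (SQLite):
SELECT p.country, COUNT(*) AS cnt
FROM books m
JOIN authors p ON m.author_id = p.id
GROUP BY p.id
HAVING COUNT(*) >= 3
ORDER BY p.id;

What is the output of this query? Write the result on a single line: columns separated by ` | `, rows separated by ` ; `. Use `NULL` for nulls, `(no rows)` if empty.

Join each books row to its authors via author_id.
Group joined rows by authors.id; compute COUNT(*) per group.
HAVING: keep groups with count ≥ 3.
  2: ids {4, 7} → COUNT(*)=2
  4: ids {8, 12} → COUNT(*)=2
  14: ids {1, 5, 6, 9, 10, 11, 13} → COUNT(*)=7
  15: ids {2, 3, 14} → COUNT(*)=3

Germany | 7 ; Germany | 3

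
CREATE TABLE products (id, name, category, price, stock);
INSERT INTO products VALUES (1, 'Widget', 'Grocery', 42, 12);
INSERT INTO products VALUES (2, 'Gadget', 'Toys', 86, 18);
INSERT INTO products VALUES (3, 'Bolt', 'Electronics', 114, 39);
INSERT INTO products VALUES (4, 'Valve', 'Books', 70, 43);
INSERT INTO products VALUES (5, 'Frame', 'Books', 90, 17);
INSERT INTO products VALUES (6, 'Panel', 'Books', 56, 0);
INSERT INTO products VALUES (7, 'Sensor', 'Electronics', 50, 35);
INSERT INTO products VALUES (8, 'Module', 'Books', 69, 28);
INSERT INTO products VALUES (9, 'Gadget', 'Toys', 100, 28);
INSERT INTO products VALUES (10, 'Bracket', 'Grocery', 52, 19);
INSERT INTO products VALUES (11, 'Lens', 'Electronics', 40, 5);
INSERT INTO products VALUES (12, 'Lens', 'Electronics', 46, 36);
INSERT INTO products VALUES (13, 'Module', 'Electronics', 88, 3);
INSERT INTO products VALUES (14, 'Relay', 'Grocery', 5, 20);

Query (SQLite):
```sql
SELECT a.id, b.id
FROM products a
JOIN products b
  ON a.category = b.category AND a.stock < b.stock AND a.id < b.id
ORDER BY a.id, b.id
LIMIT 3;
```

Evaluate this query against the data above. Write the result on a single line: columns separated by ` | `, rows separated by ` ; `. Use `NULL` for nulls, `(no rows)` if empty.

Pairs (a,b) with same category, a.stock < b.stock, a.id < b.id.
category groups: Books:{4,5,6,8} Electronics:{3,7,11,12,13} Grocery:{1,10,14} Toys:{2,9}
Ordered by (a.id, b.id); first 3.

1 | 10 ; 1 | 14 ; 2 | 9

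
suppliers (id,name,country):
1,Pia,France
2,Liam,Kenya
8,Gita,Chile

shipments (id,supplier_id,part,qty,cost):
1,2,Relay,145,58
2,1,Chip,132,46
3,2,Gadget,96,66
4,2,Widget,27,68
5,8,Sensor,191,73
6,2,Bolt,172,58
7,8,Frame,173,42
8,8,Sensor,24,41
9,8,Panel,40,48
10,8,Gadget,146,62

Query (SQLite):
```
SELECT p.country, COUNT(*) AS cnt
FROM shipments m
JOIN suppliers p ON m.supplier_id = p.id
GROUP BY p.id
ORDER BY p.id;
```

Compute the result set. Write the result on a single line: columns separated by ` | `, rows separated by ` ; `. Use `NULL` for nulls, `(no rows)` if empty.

France | 1 ; Kenya | 4 ; Chile | 5

Join each shipments row to its suppliers via supplier_id.
Group joined rows by suppliers.id; compute COUNT(*) per group.
  1: ids {2} → COUNT(*)=1
  2: ids {1, 3, 4, 6} → COUNT(*)=4
  8: ids {5, 7, 8, 9, 10} → COUNT(*)=5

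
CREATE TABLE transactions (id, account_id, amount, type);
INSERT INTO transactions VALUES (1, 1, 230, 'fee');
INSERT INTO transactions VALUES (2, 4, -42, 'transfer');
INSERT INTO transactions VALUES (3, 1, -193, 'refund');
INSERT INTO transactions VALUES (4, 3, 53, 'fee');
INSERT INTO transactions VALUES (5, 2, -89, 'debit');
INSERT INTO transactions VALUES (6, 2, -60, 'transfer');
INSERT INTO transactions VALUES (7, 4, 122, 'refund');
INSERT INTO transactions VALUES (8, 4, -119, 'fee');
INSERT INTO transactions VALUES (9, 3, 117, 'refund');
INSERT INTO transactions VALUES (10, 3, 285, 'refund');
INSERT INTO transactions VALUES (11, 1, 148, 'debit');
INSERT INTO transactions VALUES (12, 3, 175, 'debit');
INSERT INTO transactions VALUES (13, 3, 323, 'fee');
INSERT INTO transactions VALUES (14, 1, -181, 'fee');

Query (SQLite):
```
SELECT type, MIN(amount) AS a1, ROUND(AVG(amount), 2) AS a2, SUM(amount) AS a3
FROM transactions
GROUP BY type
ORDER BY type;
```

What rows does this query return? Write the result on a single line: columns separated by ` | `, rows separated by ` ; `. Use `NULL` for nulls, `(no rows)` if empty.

Group transactions by type.
Per group compute: MIN(amount), ROUND(AVG(amount), 2), SUM(amount).
  debit: ids {5, 11, 12} → MIN(amount)=-89, ROUND(AVG(amount), 2)=78, SUM(amount)=234
  fee: ids {1, 4, 8, 13, 14} → MIN(amount)=-181, ROUND(AVG(amount), 2)=61.2, SUM(amount)=306
  refund: ids {3, 7, 9, 10} → MIN(amount)=-193, ROUND(AVG(amount), 2)=82.75, SUM(amount)=331
  transfer: ids {2, 6} → MIN(amount)=-60, ROUND(AVG(amount), 2)=-51, SUM(amount)=-102

debit | -89 | 78 | 234 ; fee | -181 | 61.2 | 306 ; refund | -193 | 82.75 | 331 ; transfer | -60 | -51 | -102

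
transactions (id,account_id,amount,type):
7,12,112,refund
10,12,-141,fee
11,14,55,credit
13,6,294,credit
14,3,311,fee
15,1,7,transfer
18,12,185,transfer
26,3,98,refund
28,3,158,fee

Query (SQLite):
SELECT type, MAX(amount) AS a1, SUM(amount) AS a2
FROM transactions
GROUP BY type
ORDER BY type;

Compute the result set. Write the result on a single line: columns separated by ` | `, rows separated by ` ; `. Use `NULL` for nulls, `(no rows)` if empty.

Group transactions by type.
Per group compute: MAX(amount), SUM(amount).
  credit: ids {11, 13} → MAX(amount)=294, SUM(amount)=349
  fee: ids {10, 14, 28} → MAX(amount)=311, SUM(amount)=328
  refund: ids {7, 26} → MAX(amount)=112, SUM(amount)=210
  transfer: ids {15, 18} → MAX(amount)=185, SUM(amount)=192

credit | 294 | 349 ; fee | 311 | 328 ; refund | 112 | 210 ; transfer | 185 | 192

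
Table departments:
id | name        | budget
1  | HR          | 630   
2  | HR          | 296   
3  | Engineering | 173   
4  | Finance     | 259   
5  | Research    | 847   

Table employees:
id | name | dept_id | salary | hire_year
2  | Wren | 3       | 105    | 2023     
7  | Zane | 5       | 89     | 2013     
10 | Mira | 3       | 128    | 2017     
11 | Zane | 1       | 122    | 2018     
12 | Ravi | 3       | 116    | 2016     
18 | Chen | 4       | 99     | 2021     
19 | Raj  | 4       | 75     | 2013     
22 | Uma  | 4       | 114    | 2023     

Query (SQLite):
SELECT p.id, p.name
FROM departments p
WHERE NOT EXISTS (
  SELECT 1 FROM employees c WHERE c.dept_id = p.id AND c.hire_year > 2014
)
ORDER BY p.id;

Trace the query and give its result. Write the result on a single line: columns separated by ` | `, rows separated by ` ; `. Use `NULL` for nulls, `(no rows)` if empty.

2 | HR ; 5 | Research

For each departments row, check whether any employees with matching dept_id has hire_year > 2014.
Keep rows where that is false.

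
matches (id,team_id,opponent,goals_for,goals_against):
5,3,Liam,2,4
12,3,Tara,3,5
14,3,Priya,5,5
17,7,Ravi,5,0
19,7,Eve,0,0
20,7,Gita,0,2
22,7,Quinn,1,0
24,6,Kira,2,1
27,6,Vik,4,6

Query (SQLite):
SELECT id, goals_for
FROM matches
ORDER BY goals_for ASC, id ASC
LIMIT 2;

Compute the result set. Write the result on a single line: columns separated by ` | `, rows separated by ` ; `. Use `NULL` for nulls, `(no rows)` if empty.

19 | 0 ; 20 | 0

Sort by goals_for asc, tiebreak id asc: (0, id=19), (0, id=20), (1, id=22), (2, id=5), (2, id=24) …. Take first 2.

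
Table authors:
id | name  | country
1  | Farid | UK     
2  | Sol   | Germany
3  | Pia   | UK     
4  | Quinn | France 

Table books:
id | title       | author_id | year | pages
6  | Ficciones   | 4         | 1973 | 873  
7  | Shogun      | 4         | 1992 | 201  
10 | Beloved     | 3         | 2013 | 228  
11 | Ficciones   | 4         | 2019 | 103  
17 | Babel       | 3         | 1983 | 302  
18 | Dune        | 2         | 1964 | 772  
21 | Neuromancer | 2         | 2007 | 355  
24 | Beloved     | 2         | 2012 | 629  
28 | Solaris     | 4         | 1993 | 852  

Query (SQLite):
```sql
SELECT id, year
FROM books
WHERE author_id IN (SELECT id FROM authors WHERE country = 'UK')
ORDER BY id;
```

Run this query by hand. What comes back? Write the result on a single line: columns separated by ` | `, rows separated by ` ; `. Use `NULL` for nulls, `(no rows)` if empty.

Inner query: authors.id where country = 'UK'.
Outer: keep books rows whose author_id is in that set.
Inner query → {1, 3}

10 | 2013 ; 17 | 1983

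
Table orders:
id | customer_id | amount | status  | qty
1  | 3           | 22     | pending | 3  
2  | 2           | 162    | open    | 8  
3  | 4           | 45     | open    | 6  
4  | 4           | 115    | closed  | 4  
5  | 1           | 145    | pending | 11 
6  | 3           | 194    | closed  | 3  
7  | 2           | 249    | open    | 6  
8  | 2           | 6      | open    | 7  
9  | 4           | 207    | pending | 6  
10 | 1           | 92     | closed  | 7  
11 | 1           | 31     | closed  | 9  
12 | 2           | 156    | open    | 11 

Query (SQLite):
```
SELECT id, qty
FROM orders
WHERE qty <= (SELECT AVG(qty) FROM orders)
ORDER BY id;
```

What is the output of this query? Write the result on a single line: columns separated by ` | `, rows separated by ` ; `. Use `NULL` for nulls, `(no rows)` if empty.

1 | 3 ; 3 | 6 ; 4 | 4 ; 6 | 3 ; 7 | 6 ; 9 | 6

Scalar subquery: AVG(qty) over all orders rows = 6.75.
Keep rows where qty <= that value.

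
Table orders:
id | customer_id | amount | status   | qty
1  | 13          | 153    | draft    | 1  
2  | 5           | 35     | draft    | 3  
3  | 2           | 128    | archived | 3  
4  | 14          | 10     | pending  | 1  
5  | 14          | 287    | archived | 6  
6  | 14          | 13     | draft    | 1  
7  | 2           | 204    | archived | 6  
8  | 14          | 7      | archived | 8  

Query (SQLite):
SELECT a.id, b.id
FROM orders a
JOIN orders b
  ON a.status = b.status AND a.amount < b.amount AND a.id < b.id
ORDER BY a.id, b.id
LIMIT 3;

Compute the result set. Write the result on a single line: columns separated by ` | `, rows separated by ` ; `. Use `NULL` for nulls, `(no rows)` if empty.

3 | 5 ; 3 | 7

Pairs (a,b) with same status, a.amount < b.amount, a.id < b.id.
status groups: archived:{3,5,7,8} draft:{1,2,6} pending:{4}
Ordered by (a.id, b.id); first 3.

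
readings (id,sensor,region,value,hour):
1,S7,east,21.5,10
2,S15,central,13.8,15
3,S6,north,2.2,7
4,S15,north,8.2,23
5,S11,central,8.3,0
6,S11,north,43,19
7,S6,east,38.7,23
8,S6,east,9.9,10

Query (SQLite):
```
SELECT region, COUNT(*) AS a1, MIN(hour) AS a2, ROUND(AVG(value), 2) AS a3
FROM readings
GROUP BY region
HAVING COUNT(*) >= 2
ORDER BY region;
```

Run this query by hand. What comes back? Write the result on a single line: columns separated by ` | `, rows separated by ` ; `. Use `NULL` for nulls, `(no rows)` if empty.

central | 2 | 0 | 11.05 ; east | 3 | 10 | 23.37 ; north | 3 | 7 | 17.8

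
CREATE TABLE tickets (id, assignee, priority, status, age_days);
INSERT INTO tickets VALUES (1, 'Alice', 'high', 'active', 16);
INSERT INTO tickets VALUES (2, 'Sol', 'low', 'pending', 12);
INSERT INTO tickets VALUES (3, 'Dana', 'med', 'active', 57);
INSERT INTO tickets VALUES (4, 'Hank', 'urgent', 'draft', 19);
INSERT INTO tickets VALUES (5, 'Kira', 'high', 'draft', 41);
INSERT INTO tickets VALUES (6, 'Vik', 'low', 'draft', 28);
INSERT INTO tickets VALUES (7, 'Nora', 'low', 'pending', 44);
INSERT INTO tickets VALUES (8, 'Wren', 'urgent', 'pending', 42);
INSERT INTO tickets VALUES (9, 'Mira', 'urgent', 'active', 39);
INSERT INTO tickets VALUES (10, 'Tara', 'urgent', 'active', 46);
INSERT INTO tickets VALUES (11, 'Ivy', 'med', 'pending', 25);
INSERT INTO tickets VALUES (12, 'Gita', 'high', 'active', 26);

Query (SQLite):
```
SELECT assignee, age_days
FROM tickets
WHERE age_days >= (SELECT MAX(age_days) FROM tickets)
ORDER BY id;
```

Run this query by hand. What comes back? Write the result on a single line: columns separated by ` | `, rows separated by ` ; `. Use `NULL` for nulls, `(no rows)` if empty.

Scalar subquery: MAX(age_days) over all tickets rows = 57.
Keep rows where age_days >= that value.

Dana | 57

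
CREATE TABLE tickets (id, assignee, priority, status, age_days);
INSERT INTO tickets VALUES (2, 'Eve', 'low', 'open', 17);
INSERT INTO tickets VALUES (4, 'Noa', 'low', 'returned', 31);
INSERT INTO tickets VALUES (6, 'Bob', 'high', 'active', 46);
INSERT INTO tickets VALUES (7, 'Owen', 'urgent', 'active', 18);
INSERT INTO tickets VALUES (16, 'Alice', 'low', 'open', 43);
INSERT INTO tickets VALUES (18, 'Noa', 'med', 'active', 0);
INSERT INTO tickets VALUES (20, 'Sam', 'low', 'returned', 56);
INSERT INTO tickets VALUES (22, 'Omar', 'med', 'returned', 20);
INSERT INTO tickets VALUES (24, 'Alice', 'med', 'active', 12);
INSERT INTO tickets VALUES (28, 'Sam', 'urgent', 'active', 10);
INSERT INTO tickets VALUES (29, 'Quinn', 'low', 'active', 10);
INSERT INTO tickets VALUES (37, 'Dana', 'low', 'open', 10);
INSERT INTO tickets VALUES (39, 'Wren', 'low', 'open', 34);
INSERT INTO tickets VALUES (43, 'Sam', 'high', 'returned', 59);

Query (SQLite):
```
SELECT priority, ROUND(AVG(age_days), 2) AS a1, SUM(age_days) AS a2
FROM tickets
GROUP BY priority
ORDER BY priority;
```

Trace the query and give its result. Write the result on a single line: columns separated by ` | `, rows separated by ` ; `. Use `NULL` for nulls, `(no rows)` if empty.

high | 52.5 | 105 ; low | 28.71 | 201 ; med | 10.67 | 32 ; urgent | 14 | 28

Group tickets by priority.
Per group compute: ROUND(AVG(age_days), 2), SUM(age_days).
  high: ids {6, 43} → ROUND(AVG(age_days), 2)=52.5, SUM(age_days)=105
  low: ids {2, 4, 16, 20, 29, 37, 39} → ROUND(AVG(age_days), 2)=28.71, SUM(age_days)=201
  med: ids {18, 22, 24} → ROUND(AVG(age_days), 2)=10.67, SUM(age_days)=32
  urgent: ids {7, 28} → ROUND(AVG(age_days), 2)=14, SUM(age_days)=28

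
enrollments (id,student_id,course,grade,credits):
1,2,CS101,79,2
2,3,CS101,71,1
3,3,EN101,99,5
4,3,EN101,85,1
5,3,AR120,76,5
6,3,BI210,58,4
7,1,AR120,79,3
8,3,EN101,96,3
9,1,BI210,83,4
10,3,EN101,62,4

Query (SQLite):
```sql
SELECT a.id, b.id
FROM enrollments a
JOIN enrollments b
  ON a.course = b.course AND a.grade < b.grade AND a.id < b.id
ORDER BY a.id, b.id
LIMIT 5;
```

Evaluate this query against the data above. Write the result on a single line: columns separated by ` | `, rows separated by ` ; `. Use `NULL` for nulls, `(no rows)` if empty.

4 | 8 ; 5 | 7 ; 6 | 9

Pairs (a,b) with same course, a.grade < b.grade, a.id < b.id.
course groups: AR120:{5,7} BI210:{6,9} CS101:{1,2} EN101:{3,4,8,10}
Ordered by (a.id, b.id); first 5.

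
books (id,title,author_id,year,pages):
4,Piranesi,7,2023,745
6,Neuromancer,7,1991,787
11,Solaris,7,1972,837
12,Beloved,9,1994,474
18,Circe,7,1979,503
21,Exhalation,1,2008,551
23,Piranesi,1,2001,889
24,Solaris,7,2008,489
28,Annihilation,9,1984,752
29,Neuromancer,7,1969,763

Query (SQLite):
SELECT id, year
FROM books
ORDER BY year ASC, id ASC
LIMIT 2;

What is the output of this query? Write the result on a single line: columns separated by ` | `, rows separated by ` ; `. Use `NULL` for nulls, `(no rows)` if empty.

29 | 1969 ; 11 | 1972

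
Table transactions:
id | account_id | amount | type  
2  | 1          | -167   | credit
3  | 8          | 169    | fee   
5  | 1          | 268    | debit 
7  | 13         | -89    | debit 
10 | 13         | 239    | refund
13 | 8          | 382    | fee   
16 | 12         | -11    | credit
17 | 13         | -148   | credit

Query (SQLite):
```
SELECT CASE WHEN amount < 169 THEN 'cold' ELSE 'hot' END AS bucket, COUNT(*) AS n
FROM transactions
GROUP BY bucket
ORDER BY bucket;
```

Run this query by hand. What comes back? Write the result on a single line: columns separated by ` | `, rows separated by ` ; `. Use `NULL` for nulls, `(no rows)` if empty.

cold | 4 ; hot | 4

Bucket rows by amount < 169 → 'cold' else 'hot'; count each bucket.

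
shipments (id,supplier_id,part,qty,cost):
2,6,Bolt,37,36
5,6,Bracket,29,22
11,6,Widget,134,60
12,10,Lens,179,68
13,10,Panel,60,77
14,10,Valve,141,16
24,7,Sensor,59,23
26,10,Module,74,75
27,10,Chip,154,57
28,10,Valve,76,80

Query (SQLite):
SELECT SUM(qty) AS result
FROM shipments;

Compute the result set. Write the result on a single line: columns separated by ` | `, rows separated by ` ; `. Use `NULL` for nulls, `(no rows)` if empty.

943

All qty values: [37, 29, 134, 179, 60, 141, 59, 74, 154, 76].
SUM of non-NULL values = 943.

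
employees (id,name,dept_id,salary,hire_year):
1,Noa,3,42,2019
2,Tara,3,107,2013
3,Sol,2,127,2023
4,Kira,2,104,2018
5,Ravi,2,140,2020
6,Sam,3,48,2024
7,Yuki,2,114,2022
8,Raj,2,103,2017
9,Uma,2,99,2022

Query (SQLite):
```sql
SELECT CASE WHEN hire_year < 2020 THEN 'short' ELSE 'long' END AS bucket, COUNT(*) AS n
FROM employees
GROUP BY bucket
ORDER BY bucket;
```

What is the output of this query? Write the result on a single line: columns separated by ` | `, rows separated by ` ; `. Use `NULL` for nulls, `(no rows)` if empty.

long | 5 ; short | 4

Bucket rows by hire_year < 2020 → 'short' else 'long'; count each bucket.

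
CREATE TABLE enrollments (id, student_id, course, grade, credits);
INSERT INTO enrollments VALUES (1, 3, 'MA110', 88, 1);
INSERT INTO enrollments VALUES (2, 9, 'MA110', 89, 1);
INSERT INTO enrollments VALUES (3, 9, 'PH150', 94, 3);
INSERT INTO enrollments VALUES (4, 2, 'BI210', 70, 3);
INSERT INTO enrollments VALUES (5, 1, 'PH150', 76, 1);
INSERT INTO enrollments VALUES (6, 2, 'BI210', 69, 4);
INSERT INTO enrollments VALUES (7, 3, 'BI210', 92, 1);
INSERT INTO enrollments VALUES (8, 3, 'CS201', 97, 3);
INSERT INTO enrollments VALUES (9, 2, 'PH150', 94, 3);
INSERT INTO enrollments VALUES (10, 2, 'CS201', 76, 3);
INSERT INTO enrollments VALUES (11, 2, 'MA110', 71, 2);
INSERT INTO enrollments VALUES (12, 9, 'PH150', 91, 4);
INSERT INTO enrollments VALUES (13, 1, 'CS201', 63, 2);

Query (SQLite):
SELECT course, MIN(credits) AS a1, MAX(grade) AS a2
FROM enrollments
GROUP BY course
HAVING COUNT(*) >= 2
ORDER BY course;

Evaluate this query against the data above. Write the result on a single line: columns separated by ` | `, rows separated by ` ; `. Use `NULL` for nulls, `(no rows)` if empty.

Group enrollments by course.
Per group compute: MIN(credits), MAX(grade).
HAVING: drop groups with fewer than 2 rows.
  BI210: ids {4, 6, 7} → MIN(credits)=1, MAX(grade)=92
  CS201: ids {8, 10, 13} → MIN(credits)=2, MAX(grade)=97
  MA110: ids {1, 2, 11} → MIN(credits)=1, MAX(grade)=89
  PH150: ids {3, 5, 9, 12} → MIN(credits)=1, MAX(grade)=94

BI210 | 1 | 92 ; CS201 | 2 | 97 ; MA110 | 1 | 89 ; PH150 | 1 | 94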